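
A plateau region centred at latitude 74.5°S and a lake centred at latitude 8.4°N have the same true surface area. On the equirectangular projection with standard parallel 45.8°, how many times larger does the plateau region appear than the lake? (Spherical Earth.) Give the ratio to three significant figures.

3.70

The equidistant cylindrical projection with φ₀ = 45.8° has h = 1 (meridians true) and k = cos φ₀ / cos φ along parallels.
Areal scale at 74.5°: h·k = 1.000 × 2.609 = 2.609.
Areal scale at 8.4°: h·k = 1.000 × 0.7047 = 0.7047.
Ratio = 2.609/0.7047 ≈ 3.70.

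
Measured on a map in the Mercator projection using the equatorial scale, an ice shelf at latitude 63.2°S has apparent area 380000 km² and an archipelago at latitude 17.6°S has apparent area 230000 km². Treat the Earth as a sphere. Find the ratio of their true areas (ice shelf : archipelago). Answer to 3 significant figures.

0.370

On Mercator the areal scale is sec²φ, so true area = apparent × cos²φ.
True area of ice shelf: 380000 × cos²(63.2°) = 380000 × 0.2033 = 77250 km².
True area of archipelago: 230000 × cos²(17.6°) = 230000 × 0.9086 = 209000 km².
Ratio = 77250 / 209000 ≈ 0.370.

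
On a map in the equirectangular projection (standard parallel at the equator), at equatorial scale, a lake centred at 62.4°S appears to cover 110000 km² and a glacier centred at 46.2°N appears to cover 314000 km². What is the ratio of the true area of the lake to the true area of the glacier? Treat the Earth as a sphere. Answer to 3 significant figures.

0.234

Plate carrée has h = 1 and k = sec φ, giving areal scale sec φ; true area = (apparent area) · cos φ.
True area of lake: 110000 × cos(62.4°) = 110000 × 0.4633 = 50960 km².
True area of glacier: 314000 × cos(46.2°) = 314000 × 0.6921 = 217300 km².
Ratio = 50960 / 217300 ≈ 0.234.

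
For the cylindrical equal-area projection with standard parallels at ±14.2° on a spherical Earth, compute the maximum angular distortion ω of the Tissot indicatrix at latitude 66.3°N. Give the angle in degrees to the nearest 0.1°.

89.9°

For cylindrical equal-area with standard parallel φ₀, h = cos φ / cos φ₀ and k = cos φ₀ / cos φ, so h·k = 1.
At 66.3°: h = 0.4146, k = 2.412; principal scales a = 2.412, b = 0.4146.
sin(ω/2) = (a − b)/(a + b) = 1.997/2.826 = 0.7066, so ω = 2 arcsin(0.7066) ≈ 89.9°.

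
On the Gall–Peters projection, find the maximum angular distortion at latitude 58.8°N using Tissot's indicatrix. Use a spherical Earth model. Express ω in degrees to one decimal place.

35.1°

Gall–Peters is a cylindrical equal-area projection with standard parallels at ±45°. Cylindrical equal-area (φ₀ = 45°): h = cos φ / cos 45° along meridians, k = cos 45° / cos φ along parallels; h·k = 1.
At 58.8°: h = 0.7326, k = 1.365; principal scales a = 1.365, b = 0.7326.
sin(ω/2) = (a − b)/(a + b) = 0.6324/2.098 = 0.3015, so ω = 2 arcsin(0.3015) ≈ 35.1°.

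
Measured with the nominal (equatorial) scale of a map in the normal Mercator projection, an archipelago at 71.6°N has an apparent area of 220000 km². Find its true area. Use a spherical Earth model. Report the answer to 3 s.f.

21900 km²

Mercator is conformal, so the point scale is isotropic: h = k = sec φ = 1/cos φ.
Areal scale = k² = sec²φ = 1/cos²(71.6°) = 1/0.3156² = 10.04.
True area = apparent / (areal scale) = 220000 / 10.04 ≈ 21900 km².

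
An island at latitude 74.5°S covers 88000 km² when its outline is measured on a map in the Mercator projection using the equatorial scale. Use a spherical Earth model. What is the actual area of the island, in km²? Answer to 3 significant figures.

6280 km²

Mercator is conformal, so the point scale is isotropic: h = k = sec φ = 1/cos φ.
Areal scale = k² = sec²φ = 1/cos²(74.5°) = 1/0.2672² = 14.00.
True area = apparent / (areal scale) = 88000 / 14.00 ≈ 6280 km².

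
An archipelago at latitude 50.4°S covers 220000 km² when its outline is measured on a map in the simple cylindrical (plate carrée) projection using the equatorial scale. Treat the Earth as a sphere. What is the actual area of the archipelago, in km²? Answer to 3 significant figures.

For the equirectangular projection with φ₀ = 0 (plate carrée), h = 1 along meridians and k = sec φ along parallels.
Areal scale = h·k = 1 × sec φ; at 50.4°, h = 1.000, k = 1.569, so h·k = 1.569.
True area = apparent / (areal scale) = 220000 / 1.569 ≈ 140000 km².

140000 km²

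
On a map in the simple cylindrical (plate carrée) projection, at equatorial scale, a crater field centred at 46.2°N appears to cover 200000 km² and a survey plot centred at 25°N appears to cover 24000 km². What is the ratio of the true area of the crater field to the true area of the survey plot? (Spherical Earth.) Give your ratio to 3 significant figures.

On the plate carrée, areal scale = h·k = 1 × sec φ, so true area = apparent × cos φ.
True area of crater field: 200000 × cos(46.2°) = 200000 × 0.6921 = 138400 km².
True area of survey plot: 24000 × cos(25°) = 24000 × 0.9063 = 21750 km².
Ratio = 138400 / 21750 ≈ 6.36.

6.36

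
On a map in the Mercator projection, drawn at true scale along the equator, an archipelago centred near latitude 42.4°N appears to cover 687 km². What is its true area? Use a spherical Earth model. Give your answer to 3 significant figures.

For Mercator, h = k = sec φ (a conformal cylindrical projection has a single point scale, 1/cos φ).
Areal scale = k² = sec²φ = 1/cos²(42.4°) = 1/0.7385² = 1.834.
True area = apparent / (areal scale) = 687 / 1.834 ≈ 375 km².

375 km²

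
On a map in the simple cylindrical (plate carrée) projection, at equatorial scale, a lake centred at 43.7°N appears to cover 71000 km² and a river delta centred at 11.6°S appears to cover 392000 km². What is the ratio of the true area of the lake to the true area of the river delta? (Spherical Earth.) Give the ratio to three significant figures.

0.134

Plate carrée has h = 1 and k = sec φ, giving areal scale sec φ; true area = (apparent area) · cos φ.
True area of lake: 71000 × cos(43.7°) = 71000 × 0.7230 = 51330 km².
True area of river delta: 392000 × cos(11.6°) = 392000 × 0.9796 = 384000 km².
Ratio = 51330 / 384000 ≈ 0.134.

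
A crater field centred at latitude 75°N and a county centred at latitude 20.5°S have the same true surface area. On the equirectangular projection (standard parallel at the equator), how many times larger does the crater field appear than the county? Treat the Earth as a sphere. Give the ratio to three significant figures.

In the plate carrée (x = Rλ, y = Rφ), meridians are true-scale (h = 1) and parallels are stretched by k = sec φ.
Areal scale at 75°: h·k = 1.000 × 3.864 = 3.864.
Areal scale at 20.5°: h·k = 1.000 × 1.068 = 1.068.
Ratio = 3.864/1.068 ≈ 3.62.

3.62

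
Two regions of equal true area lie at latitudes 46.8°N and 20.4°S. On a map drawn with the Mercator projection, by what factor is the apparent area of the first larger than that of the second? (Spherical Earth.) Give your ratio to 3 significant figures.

Mercator areal scale is sec²φ.
At 46.8°: sec²(46.8°) = 1/0.6845² = 2.134.
At 20.4°: sec²(20.4°) = 1/0.9373² = 1.138.
Ratio = 2.134/1.138 = cos²(20.4°)/cos²(46.8°) ≈ 1.87.

1.87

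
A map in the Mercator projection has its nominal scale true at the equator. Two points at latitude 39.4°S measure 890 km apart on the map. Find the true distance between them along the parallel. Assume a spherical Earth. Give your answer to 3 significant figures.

Mercator is conformal, so the point scale is isotropic: h = k = sec φ = 1/cos φ.
Along the parallel at 39.4°, map distances are exaggerated by k = sec 39.4° = 1.294.
True distance = 890 / 1.294 = 890 × cos 39.4° ≈ 688 km.

688 km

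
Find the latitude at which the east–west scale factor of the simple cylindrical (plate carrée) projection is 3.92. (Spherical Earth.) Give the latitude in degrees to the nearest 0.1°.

75.2°

Plate carrée: h = 1, k = sec φ along parallels.
sec φ = 3.92  ⇒  cos φ = 0.2551  ⇒  φ ≈ 75.2°.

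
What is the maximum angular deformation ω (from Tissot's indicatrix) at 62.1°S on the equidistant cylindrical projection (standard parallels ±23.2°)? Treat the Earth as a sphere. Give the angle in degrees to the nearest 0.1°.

The equidistant cylindrical projection with φ₀ = 23.2° has h = 1 (meridians true) and k = cos φ₀ / cos φ along parallels.
At 62.1°: h = 1.000, k = 1.964; principal scales a = 1.964, b = 1.000.
sin(ω/2) = (a − b)/(a + b) = 0.9643/2.964 = 0.3253, so ω = 2 arcsin(0.3253) ≈ 38.0°.

38.0°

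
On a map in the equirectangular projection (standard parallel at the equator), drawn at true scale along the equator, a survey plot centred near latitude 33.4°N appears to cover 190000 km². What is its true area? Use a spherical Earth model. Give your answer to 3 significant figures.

159000 km²

In the plate carrée (x = Rλ, y = Rφ), meridians are true-scale (h = 1) and parallels are stretched by k = sec φ.
Areal scale = h·k = 1 × sec φ; at 33.4°, h = 1.000, k = 1.198, so h·k = 1.198.
True area = apparent / (areal scale) = 190000 / 1.198 ≈ 159000 km².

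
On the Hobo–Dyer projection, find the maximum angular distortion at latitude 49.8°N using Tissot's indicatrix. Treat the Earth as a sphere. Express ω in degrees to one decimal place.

Hobo–Dyer is a cylindrical equal-area projection with standard parallels at ±37.5°. For cylindrical equal-area with standard parallel φ₀, h = cos φ / cos φ₀ and k = cos φ₀ / cos φ, so h·k = 1.
At 49.8°: h = 0.8136, k = 1.229; principal scales a = 1.229, b = 0.8136.
sin(ω/2) = (a − b)/(a + b) = 0.4156/2.043 = 0.2034, so ω = 2 arcsin(0.2034) ≈ 23.5°.

23.5°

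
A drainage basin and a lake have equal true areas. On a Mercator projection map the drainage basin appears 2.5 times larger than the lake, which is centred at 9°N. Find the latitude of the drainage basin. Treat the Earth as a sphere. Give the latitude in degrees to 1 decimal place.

Mercator areal scale is sec²φ, so apparent-area ratio = sec²φ₁ / sec²φ₂ = cos²φ₂ / cos²φ₁.
cos²φ₂ / cos²φ₁ = 2.5  ⇒  cos φ₁ = cos 9° / √2.5 = 0.9877/1.581 = 0.6247.
φ₁ = arccos(0.6247) ≈ 51.3°.

51.3°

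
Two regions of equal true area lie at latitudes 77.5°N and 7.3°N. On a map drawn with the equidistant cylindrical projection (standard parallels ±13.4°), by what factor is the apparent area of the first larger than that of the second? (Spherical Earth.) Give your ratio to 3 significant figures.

4.58

In the equirectangular projection with standard parallel φ₀ = 13.4° (x = Rλ cos φ₀, y = Rφ), meridians are true-scale (h = 1) and the parallel scale is k = cos φ₀ / cos φ.
Areal scale at 77.5°: h·k = 1.000 × 4.494 = 4.494.
Areal scale at 7.3°: h·k = 1.000 × 0.9807 = 0.9807.
Ratio = 4.494/0.9807 ≈ 4.58.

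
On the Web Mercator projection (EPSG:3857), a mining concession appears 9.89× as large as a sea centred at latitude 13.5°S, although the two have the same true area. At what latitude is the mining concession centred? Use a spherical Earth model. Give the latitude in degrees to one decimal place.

72.0°

Mercator areal scale is sec²φ, so apparent-area ratio = sec²φ₁ / sec²φ₂ = cos²φ₂ / cos²φ₁.
cos²φ₂ / cos²φ₁ = 9.89  ⇒  cos φ₁ = cos 13.5° / √9.89 = 0.9724/3.145 = 0.3092.
φ₁ = arccos(0.3092) ≈ 72.0°.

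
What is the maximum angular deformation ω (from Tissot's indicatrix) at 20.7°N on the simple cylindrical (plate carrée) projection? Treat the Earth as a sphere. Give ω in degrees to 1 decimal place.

3.8°

Plate carrée maps x = Rλ, y = Rφ. The meridian scale is h = 1 and the parallel scale is k = 1/cos φ = sec φ.
At 20.7°: h = 1.000, k = 1.069; principal scales a = 1.069, b = 1.000.
sin(ω/2) = (a − b)/(a + b) = 0.06901/2.069 = 0.03335, so ω = 2 arcsin(0.03335) ≈ 3.8°.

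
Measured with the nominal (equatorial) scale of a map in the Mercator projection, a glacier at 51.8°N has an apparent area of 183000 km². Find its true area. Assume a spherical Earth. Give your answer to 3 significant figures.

Mercator is conformal, so the point scale is isotropic: h = k = sec φ = 1/cos φ.
Areal scale = k² = sec²φ = 1/cos²(51.8°) = 1/0.6184² = 2.615.
True area = apparent / (areal scale) = 183000 / 2.615 ≈ 70000 km².

70000 km²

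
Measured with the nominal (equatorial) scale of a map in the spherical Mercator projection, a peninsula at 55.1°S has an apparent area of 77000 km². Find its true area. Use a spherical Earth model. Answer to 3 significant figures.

25200 km²

The Mercator projection is conformal; its linear scale factor is the same in every direction and equals sec φ = 1/cos φ.
Areal scale = k² = sec²φ = 1/cos²(55.1°) = 1/0.5721² = 3.055.
True area = apparent / (areal scale) = 77000 / 3.055 ≈ 25200 km².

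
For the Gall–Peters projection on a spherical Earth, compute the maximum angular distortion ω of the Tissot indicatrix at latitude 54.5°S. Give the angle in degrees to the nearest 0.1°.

The Gall–Peters projection is cylindrical equal-area with φ₀ = 45°. A cylindrical equal-area projection with standard parallel φ₀ has meridian scale h = cos φ / cos φ₀ and parallel scale k = cos φ₀ / cos φ (so areas are preserved, h·k = 1).
At 54.5°: h = 0.8212, k = 1.218; principal scales a = 1.218, b = 0.8212.
sin(ω/2) = (a − b)/(a + b) = 0.3964/2.039 = 0.1944, so ω = 2 arcsin(0.1944) ≈ 22.4°.

22.4°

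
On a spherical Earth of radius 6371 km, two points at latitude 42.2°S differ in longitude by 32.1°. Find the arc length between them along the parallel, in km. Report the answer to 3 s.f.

Arc length along a parallel = R cos φ · Δλ (with Δλ in radians).
= 6371 × cos 42.2° × (32.1° × π/180) = 6371 × 0.7408 × 0.5603 ≈ 2640 km.

2640 km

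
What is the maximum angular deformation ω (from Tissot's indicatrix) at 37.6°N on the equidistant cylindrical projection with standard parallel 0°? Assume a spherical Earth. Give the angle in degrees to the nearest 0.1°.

13.3°

In the plate carrée (x = Rλ, y = Rφ), meridians are true-scale (h = 1) and parallels are stretched by k = sec φ.
At 37.6°: h = 1.000, k = 1.262; principal scales a = 1.262, b = 1.000.
sin(ω/2) = (a − b)/(a + b) = 0.2622/2.262 = 0.1159, so ω = 2 arcsin(0.1159) ≈ 13.3°.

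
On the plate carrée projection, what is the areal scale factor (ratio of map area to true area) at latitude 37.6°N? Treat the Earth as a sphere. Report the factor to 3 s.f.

For the equirectangular projection with φ₀ = 0 (plate carrée), h = 1 along meridians and k = sec φ along parallels.
Areal scale = h·k = 1 × sec φ; at 37.6°, h = 1.000, k = 1.262, so h·k = 1.262.

1.26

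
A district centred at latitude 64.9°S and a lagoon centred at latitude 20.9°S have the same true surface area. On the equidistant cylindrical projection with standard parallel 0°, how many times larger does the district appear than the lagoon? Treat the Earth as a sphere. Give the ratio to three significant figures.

In the plate carrée (x = Rλ, y = Rφ), meridians are true-scale (h = 1) and parallels are stretched by k = sec φ.
Areal scale at 64.9°: h·k = 1.000 × 2.357 = 2.357.
Areal scale at 20.9°: h·k = 1.000 × 1.070 = 1.070.
Ratio = 2.357/1.070 ≈ 2.20.

2.20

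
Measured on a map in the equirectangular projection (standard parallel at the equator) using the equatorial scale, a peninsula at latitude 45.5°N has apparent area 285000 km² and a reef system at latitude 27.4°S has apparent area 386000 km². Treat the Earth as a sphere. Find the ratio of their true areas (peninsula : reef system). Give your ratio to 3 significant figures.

0.583

On the plate carrée, areal scale = h·k = 1 × sec φ, so true area = apparent × cos φ.
True area of peninsula: 285000 × cos(45.5°) = 285000 × 0.7009 = 199800 km².
True area of reef system: 386000 × cos(27.4°) = 386000 × 0.8878 = 342700 km².
Ratio = 199800 / 342700 ≈ 0.583.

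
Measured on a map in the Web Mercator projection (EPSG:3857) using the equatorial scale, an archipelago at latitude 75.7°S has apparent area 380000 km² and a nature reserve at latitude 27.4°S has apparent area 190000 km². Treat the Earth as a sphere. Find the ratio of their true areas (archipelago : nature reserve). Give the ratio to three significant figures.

0.155

Since Mercator area scale is 1/cos²φ, the true area equals the apparent area multiplied by cos²φ.
True area of archipelago: 380000 × cos²(75.7°) = 380000 × 0.06101 = 23180 km².
True area of nature reserve: 190000 × cos²(27.4°) = 190000 × 0.7882 = 149800 km².
Ratio = 23180 / 149800 ≈ 0.155.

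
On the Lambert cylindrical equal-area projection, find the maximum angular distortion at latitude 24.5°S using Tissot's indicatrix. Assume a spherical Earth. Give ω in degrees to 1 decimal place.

10.8°

The Lambert cylindrical equal-area projection is the cylindrical equal-area projection with its standard parallel at the equator (φ₀ = 0). A cylindrical equal-area projection with standard parallel φ₀ has meridian scale h = cos φ / cos φ₀ and parallel scale k = cos φ₀ / cos φ (so areas are preserved, h·k = 1).
At 24.5°: h = 0.9100, k = 1.099; principal scales a = 1.099, b = 0.9100.
sin(ω/2) = (a − b)/(a + b) = 0.1890/2.009 = 0.09407, so ω = 2 arcsin(0.09407) ≈ 10.8°.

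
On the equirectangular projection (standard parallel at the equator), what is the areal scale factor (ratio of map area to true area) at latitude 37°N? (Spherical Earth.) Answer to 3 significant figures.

In the plate carrée (x = Rλ, y = Rφ), meridians are true-scale (h = 1) and parallels are stretched by k = sec φ.
Areal scale = h·k = 1 × sec φ; at 37°, h = 1.000, k = 1.252, so h·k = 1.252.

1.25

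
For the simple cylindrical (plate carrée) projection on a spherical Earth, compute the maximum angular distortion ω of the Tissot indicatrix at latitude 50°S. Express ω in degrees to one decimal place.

For the equirectangular projection with φ₀ = 0 (plate carrée), h = 1 along meridians and k = sec φ along parallels.
At 50°: h = 1.000, k = 1.556; principal scales a = 1.556, b = 1.000.
sin(ω/2) = (a − b)/(a + b) = 0.5557/2.556 = 0.2174, so ω = 2 arcsin(0.2174) ≈ 25.1°.

25.1°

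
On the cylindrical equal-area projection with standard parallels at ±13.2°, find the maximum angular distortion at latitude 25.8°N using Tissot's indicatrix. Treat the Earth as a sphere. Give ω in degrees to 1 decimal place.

A cylindrical equal-area projection with standard parallel φ₀ has meridian scale h = cos φ / cos φ₀ and parallel scale k = cos φ₀ / cos φ (so areas are preserved, h·k = 1).
At 25.8°: h = 0.9248, k = 1.081; principal scales a = 1.081, b = 0.9248.
sin(ω/2) = (a − b)/(a + b) = 0.1566/2.006 = 0.07807, so ω = 2 arcsin(0.07807) ≈ 9.0°.

9.0°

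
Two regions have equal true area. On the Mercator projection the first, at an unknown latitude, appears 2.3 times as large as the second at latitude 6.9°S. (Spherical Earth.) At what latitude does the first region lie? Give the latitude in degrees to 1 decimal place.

49.1°

On Mercator, (apparent₁)/(apparent₂) = sec²φ₁ / sec²φ₂ when true areas are equal.
cos²φ₂ / cos²φ₁ = 2.3  ⇒  cos φ₁ = cos 6.9° / √2.3 = 0.9928/1.517 = 0.6546.
φ₁ = arccos(0.6546) ≈ 49.1°.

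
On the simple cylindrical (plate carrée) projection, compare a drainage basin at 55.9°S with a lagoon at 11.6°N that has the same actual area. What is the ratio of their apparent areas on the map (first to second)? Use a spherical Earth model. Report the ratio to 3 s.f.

1.75

In the plate carrée (x = Rλ, y = Rφ), meridians are true-scale (h = 1) and parallels are stretched by k = sec φ.
Areal scale at 55.9°: h·k = 1.000 × 1.784 = 1.784.
Areal scale at 11.6°: h·k = 1.000 × 1.021 = 1.021.
Ratio = 1.784/1.021 ≈ 1.75.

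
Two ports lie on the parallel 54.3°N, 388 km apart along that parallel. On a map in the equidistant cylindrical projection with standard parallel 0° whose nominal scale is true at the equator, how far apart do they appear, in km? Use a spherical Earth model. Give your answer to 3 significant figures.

In the plate carrée (x = Rλ, y = Rφ), meridians are true-scale (h = 1) and parallels are stretched by k = sec φ.
Along the parallel, k = sec 54.3° = 1/0.5835 = 1.714.
Map distance = 388 × 1.714 ≈ 665 km.

665 km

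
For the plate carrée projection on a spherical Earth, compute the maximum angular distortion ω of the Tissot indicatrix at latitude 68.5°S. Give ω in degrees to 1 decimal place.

55.2°

Plate carrée maps x = Rλ, y = Rφ. The meridian scale is h = 1 and the parallel scale is k = 1/cos φ = sec φ.
At 68.5°: h = 1.000, k = 2.729; principal scales a = 2.729, b = 1.000.
sin(ω/2) = (a − b)/(a + b) = 1.729/3.729 = 0.4636, so ω = 2 arcsin(0.4636) ≈ 55.2°.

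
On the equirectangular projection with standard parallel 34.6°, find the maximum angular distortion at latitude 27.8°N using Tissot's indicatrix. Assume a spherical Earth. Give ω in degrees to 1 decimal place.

4.1°

The equidistant cylindrical projection with φ₀ = 34.6° has h = 1 (meridians true) and k = cos φ₀ / cos φ along parallels.
At 27.8°: h = 1.000, k = 0.9305; principal scales a = 1.000, b = 0.9305.
sin(ω/2) = (a − b)/(a + b) = 0.06946/1.931 = 0.03598, so ω = 2 arcsin(0.03598) ≈ 4.1°.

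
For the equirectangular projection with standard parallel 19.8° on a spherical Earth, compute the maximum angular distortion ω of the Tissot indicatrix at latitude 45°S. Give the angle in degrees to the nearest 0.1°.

16.3°

The equidistant cylindrical projection with φ₀ = 19.8° has h = 1 (meridians true) and k = cos φ₀ / cos φ along parallels.
At 45°: h = 1.000, k = 1.331; principal scales a = 1.331, b = 1.000.
sin(ω/2) = (a − b)/(a + b) = 0.3306/2.331 = 0.1419, so ω = 2 arcsin(0.1419) ≈ 16.3°.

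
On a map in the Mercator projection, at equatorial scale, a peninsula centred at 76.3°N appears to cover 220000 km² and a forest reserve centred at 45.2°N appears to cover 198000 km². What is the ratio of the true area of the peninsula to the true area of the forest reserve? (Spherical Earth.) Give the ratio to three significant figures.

0.126

Mercator's areal exaggeration is sec²φ; hence true area = (apparent area) · cos²φ.
True area of peninsula: 220000 × cos²(76.3°) = 220000 × 0.05609 = 12340 km².
True area of forest reserve: 198000 × cos²(45.2°) = 198000 × 0.4965 = 98310 km².
Ratio = 12340 / 98310 ≈ 0.126.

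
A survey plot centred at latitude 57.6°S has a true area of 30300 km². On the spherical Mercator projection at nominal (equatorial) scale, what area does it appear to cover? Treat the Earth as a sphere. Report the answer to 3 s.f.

Mercator is conformal, so the point scale is isotropic: h = k = sec φ = 1/cos φ.
Areal scale = k² = sec²φ = 1/cos²(57.6°) = 1/0.5358² = 3.483.
Apparent area = 30300 × 3.483 ≈ 106000 km².

106000 km²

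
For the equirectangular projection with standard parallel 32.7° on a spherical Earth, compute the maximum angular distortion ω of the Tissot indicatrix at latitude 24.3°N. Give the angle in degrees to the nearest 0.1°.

4.6°

In the equirectangular projection with standard parallel φ₀ = 32.7° (x = Rλ cos φ₀, y = Rφ), meridians are true-scale (h = 1) and the parallel scale is k = cos φ₀ / cos φ.
At 24.3°: h = 1.000, k = 0.9233; principal scales a = 1.000, b = 0.9233.
sin(ω/2) = (a − b)/(a + b) = 0.07669/1.923 = 0.03987, so ω = 2 arcsin(0.03987) ≈ 4.6°.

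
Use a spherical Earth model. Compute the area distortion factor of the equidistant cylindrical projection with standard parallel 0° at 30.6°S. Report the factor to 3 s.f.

1.16

In the plate carrée (x = Rλ, y = Rφ), meridians are true-scale (h = 1) and parallels are stretched by k = sec φ.
Areal scale = h·k = 1 × sec φ; at 30.6°, h = 1.000, k = 1.162, so h·k = 1.162.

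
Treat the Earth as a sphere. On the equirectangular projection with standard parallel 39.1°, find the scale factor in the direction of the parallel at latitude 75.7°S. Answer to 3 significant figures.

With standard parallel φ₀ = 39.1°, the equirectangular projection gives x = Rλ cos φ₀, y = Rφ, so h = 1 and k = cos 39.1° / cos φ.
k = cos 39.1° / cos 75.7° = 0.7760/0.2470 = 3.142.

3.14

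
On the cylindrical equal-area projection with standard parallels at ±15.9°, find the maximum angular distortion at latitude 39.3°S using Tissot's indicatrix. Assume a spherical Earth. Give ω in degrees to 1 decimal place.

24.7°

Cylindrical equal-area (φ₀ = 15.9°): h = cos φ / cos 15.9° along meridians, k = cos 15.9° / cos φ along parallels; h·k = 1.
At 39.3°: h = 0.8046, k = 1.243; principal scales a = 1.243, b = 0.8046.
sin(ω/2) = (a − b)/(a + b) = 0.4382/2.047 = 0.2140, so ω = 2 arcsin(0.2140) ≈ 24.7°.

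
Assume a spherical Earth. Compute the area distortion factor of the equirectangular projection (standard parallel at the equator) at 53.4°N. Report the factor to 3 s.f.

In the plate carrée (x = Rλ, y = Rφ), meridians are true-scale (h = 1) and parallels are stretched by k = sec φ.
Areal scale = h·k = 1 × sec φ; at 53.4°, h = 1.000, k = 1.677, so h·k = 1.677.

1.68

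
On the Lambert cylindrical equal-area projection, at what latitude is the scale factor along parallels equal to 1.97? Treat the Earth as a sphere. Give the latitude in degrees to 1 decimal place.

The Lambert cylindrical equal-area projection is the cylindrical equal-area projection with its standard parallel at the equator (φ₀ = 0). A cylindrical equal-area projection with standard parallel φ₀ has meridian scale h = cos φ / cos φ₀ and parallel scale k = cos φ₀ / cos φ (so areas are preserved, h·k = 1).
k = cos φ₀ / cos φ = 1.97  ⇒  cos φ = cos 0° / 1.97 = 0.5076.
φ = arccos(0.5076) ≈ 59.5°.

59.5°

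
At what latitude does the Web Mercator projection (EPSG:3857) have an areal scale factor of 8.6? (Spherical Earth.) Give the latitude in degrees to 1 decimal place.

Mercator areal scale is sec²φ.
sec²φ = 8.6  ⇒  cos²φ = 0.1163  ⇒  cos φ = 0.3410.
φ = arccos(0.3410) ≈ 70.1°.

70.1°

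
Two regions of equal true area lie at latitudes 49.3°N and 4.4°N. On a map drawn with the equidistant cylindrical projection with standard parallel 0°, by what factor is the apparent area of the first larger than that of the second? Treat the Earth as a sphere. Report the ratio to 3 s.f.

1.53

For the equirectangular projection with φ₀ = 0 (plate carrée), h = 1 along meridians and k = sec φ along parallels.
Areal scale at 49.3°: h·k = 1.000 × 1.534 = 1.534.
Areal scale at 4.4°: h·k = 1.000 × 1.003 = 1.003.
Ratio = 1.534/1.003 ≈ 1.53.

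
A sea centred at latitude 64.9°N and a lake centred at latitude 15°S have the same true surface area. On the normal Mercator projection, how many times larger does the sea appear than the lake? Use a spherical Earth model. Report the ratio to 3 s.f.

Mercator areal scale is sec²φ.
At 64.9°: sec²(64.9°) = 1/0.4242² = 5.557.
At 15°: sec²(15°) = 1/0.9659² = 1.072.
Ratio = 5.557/1.072 = cos²(15°)/cos²(64.9°) ≈ 5.18.

5.18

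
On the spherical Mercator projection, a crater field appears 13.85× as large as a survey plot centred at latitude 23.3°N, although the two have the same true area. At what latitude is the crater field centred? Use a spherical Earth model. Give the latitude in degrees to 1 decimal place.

On Mercator, (apparent₁)/(apparent₂) = sec²φ₁ / sec²φ₂ when true areas are equal.
cos²φ₂ / cos²φ₁ = 13.85  ⇒  cos φ₁ = cos 23.3° / √13.85 = 0.9184/3.722 = 0.2468.
φ₁ = arccos(0.2468) ≈ 75.7°.

75.7°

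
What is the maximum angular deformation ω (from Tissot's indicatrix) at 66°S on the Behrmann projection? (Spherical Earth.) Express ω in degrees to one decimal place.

Behrmann is a cylindrical equal-area projection with standard parallels at ±30°. For cylindrical equal-area with standard parallel φ₀, h = cos φ / cos φ₀ and k = cos φ₀ / cos φ, so h·k = 1.
At 66°: h = 0.4697, k = 2.129; principal scales a = 2.129, b = 0.4697.
sin(ω/2) = (a − b)/(a + b) = 1.660/2.599 = 0.6386, so ω = 2 arcsin(0.6386) ≈ 79.4°.

79.4°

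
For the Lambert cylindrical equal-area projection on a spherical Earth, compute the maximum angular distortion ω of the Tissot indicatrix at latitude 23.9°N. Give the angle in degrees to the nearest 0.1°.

The Lambert cylindrical equal-area projection is the cylindrical equal-area projection with its standard parallel at the equator (φ₀ = 0). Cylindrical equal-area (φ₀ = 0°): h = cos φ / cos 0° along meridians, k = cos 0° / cos φ along parallels; h·k = 1.
At 23.9°: h = 0.9143, k = 1.094; principal scales a = 1.094, b = 0.9143.
sin(ω/2) = (a − b)/(a + b) = 0.1795/2.008 = 0.08941, so ω = 2 arcsin(0.08941) ≈ 10.3°.

10.3°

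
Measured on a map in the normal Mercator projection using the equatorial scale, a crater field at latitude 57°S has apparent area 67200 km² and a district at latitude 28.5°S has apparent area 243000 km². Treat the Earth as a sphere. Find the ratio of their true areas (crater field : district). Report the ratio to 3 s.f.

0.106

Mercator's areal exaggeration is sec²φ; hence true area = (apparent area) · cos²φ.
True area of crater field: 67200 × cos²(57°) = 67200 × 0.2966 = 19930 km².
True area of district: 243000 × cos²(28.5°) = 243000 × 0.7723 = 187700 km².
Ratio = 19930 / 187700 ≈ 0.106.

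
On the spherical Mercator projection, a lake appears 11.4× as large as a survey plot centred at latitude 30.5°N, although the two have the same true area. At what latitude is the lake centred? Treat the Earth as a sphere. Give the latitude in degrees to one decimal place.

75.2°

For equal true areas on Mercator, apparent areas scale as sec²φ, so the ratio is cos²φ₂ / cos²φ₁.
cos²φ₂ / cos²φ₁ = 11.4  ⇒  cos φ₁ = cos 30.5° / √11.4 = 0.8616/3.376 = 0.2552.
φ₁ = arccos(0.2552) ≈ 75.2°.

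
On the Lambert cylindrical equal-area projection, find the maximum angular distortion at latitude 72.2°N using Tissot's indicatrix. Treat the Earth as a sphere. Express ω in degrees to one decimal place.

The Lambert cylindrical equal-area projection is the cylindrical equal-area projection with its standard parallel at the equator (φ₀ = 0). For cylindrical equal-area with standard parallel φ₀, h = cos φ / cos φ₀ and k = cos φ₀ / cos φ, so h·k = 1.
At 72.2°: h = 0.3057, k = 3.271; principal scales a = 3.271, b = 0.3057.
sin(ω/2) = (a − b)/(a + b) = 2.966/3.577 = 0.8291, so ω = 2 arcsin(0.8291) ≈ 112.0°.

112.0°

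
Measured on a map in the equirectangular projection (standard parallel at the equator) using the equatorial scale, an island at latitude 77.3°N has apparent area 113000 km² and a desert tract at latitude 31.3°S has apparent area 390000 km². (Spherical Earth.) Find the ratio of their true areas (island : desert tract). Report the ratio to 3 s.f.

Plate carrée has h = 1 and k = sec φ, giving areal scale sec φ; true area = (apparent area) · cos φ.
True area of island: 113000 × cos(77.3°) = 113000 × 0.2198 = 24840 km².
True area of desert tract: 390000 × cos(31.3°) = 390000 × 0.8545 = 333200 km².
Ratio = 24840 / 333200 ≈ 0.0745.

0.0745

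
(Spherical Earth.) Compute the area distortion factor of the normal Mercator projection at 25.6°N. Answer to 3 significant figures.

Mercator is conformal, so the point scale is isotropic: h = k = sec φ = 1/cos φ.
Areal scale = k² = sec²φ = 1/cos²(25.6°) = 1/0.9018² = 1.230.

1.23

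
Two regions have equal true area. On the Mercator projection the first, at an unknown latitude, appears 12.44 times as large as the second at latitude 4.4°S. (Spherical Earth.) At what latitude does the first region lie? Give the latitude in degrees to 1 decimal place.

Mercator areal scale is sec²φ, so apparent-area ratio = sec²φ₁ / sec²φ₂ = cos²φ₂ / cos²φ₁.
cos²φ₂ / cos²φ₁ = 12.44  ⇒  cos φ₁ = cos 4.4° / √12.44 = 0.9971/3.527 = 0.2827.
φ₁ = arccos(0.2827) ≈ 73.6°.

73.6°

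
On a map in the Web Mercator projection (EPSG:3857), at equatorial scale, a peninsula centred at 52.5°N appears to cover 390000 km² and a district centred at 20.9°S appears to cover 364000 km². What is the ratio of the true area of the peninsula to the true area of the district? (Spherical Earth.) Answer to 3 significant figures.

On Mercator the areal scale is sec²φ, so true area = apparent × cos²φ.
True area of peninsula: 390000 × cos²(52.5°) = 390000 × 0.3706 = 144500 km².
True area of district: 364000 × cos²(20.9°) = 364000 × 0.8727 = 317700 km².
Ratio = 144500 / 317700 ≈ 0.455.

0.455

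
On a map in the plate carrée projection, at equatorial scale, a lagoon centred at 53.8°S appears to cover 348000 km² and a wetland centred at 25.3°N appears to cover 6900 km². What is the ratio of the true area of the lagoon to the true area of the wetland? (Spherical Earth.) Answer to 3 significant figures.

Plate carrée has h = 1 and k = sec φ, giving areal scale sec φ; true area = (apparent area) · cos φ.
True area of lagoon: 348000 × cos(53.8°) = 348000 × 0.5906 = 205500 km².
True area of wetland: 6900 × cos(25.3°) = 6900 × 0.9041 = 6238 km².
Ratio = 205500 / 6238 ≈ 32.9.

32.9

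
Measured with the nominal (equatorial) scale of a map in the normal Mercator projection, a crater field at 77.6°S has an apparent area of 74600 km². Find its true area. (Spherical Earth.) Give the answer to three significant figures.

3440 km²

For Mercator, h = k = sec φ (a conformal cylindrical projection has a single point scale, 1/cos φ).
Areal scale = k² = sec²φ = 1/cos²(77.6°) = 1/0.2147² = 21.69.
True area = apparent / (areal scale) = 74600 / 21.69 ≈ 3440 km².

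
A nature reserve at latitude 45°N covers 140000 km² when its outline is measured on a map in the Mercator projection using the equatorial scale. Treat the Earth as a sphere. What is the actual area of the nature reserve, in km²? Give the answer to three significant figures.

For Mercator, h = k = sec φ (a conformal cylindrical projection has a single point scale, 1/cos φ).
Areal scale = k² = sec²φ = 1/cos²(45°) = 1/0.7071² = 2.000.
True area = apparent / (areal scale) = 140000 / 2.000 ≈ 70000 km².

70000 km²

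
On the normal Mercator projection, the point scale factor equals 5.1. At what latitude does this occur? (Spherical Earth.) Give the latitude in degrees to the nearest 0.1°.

Mercator scale is k = sec φ = 1/cos φ.
1/cos φ = 5.1  ⇒  cos φ = 0.1961  ⇒  φ = arccos(0.1961) ≈ 78.7°.

78.7°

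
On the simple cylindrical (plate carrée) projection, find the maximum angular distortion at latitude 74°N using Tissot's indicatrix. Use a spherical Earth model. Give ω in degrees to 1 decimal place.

In the plate carrée (x = Rλ, y = Rφ), meridians are true-scale (h = 1) and parallels are stretched by k = sec φ.
At 74°: h = 1.000, k = 3.628; principal scales a = 3.628, b = 1.000.
sin(ω/2) = (a − b)/(a + b) = 2.628/4.628 = 0.5678, so ω = 2 arcsin(0.5678) ≈ 69.2°.

69.2°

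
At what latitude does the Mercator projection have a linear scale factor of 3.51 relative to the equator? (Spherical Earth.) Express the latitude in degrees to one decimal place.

Mercator scale is k = sec φ = 1/cos φ.
1/cos φ = 3.51  ⇒  cos φ = 0.2849  ⇒  φ = arccos(0.2849) ≈ 73.4°.

73.4°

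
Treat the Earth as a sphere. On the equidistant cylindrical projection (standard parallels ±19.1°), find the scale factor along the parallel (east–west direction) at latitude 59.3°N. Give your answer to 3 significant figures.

In the equirectangular projection with standard parallel φ₀ = 19.1° (x = Rλ cos φ₀, y = Rφ), meridians are true-scale (h = 1) and the parallel scale is k = cos φ₀ / cos φ.
k = cos 19.1° / cos 59.3° = 0.9449/0.5105 = 1.851.

1.85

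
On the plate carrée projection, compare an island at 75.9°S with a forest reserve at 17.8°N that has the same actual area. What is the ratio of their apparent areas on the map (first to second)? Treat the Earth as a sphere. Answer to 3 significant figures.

3.91

In the plate carrée (x = Rλ, y = Rφ), meridians are true-scale (h = 1) and parallels are stretched by k = sec φ.
Areal scale at 75.9°: h·k = 1.000 × 4.105 = 4.105.
Areal scale at 17.8°: h·k = 1.000 × 1.050 = 1.050.
Ratio = 4.105/1.050 ≈ 3.91.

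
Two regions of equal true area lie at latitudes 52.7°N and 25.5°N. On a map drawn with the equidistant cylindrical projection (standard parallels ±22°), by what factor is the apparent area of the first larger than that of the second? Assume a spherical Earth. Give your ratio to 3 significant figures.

1.49

With standard parallel φ₀ = 22°, the equirectangular projection gives x = Rλ cos φ₀, y = Rφ, so h = 1 and k = cos 22° / cos φ.
Areal scale at 52.7°: h·k = 1.000 × 1.530 = 1.530.
Areal scale at 25.5°: h·k = 1.000 × 1.027 = 1.027.
Ratio = 1.530/1.027 ≈ 1.49.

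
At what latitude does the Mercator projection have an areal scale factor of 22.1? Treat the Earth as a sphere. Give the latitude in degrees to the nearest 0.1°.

77.7°

Mercator areal scale is sec²φ.
sec²φ = 22.1  ⇒  cos²φ = 0.04525  ⇒  cos φ = 0.2127.
φ = arccos(0.2127) ≈ 77.7°.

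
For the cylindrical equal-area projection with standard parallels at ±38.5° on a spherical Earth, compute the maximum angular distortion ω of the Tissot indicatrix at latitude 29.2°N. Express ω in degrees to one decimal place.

12.5°

A cylindrical equal-area projection with standard parallel φ₀ has meridian scale h = cos φ / cos φ₀ and parallel scale k = cos φ₀ / cos φ (so areas are preserved, h·k = 1).
At 29.2°: h = 1.115, k = 0.8965; principal scales a = 1.115, b = 0.8965.
sin(ω/2) = (a − b)/(a + b) = 0.2189/2.012 = 0.1088, so ω = 2 arcsin(0.1088) ≈ 12.5°.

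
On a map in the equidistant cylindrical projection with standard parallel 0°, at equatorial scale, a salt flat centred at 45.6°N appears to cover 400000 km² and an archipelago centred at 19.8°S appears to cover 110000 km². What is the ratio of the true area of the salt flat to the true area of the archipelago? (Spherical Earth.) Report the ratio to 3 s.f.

2.70

Plate carrée has h = 1 and k = sec φ, giving areal scale sec φ; true area = (apparent area) · cos φ.
True area of salt flat: 400000 × cos(45.6°) = 400000 × 0.6997 = 279900 km².
True area of archipelago: 110000 × cos(19.8°) = 110000 × 0.9409 = 103500 km².
Ratio = 279900 / 103500 ≈ 2.70.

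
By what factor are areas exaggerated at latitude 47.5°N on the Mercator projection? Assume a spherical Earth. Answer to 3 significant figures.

The Mercator projection is conformal; its linear scale factor is the same in every direction and equals sec φ = 1/cos φ.
Areal scale = k² = sec²φ = 1/cos²(47.5°) = 1/0.6756² = 2.191.

2.19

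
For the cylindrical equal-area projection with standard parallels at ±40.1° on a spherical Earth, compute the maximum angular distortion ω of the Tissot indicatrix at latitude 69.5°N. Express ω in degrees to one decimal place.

A cylindrical equal-area projection with standard parallel φ₀ has meridian scale h = cos φ / cos φ₀ and parallel scale k = cos φ₀ / cos φ (so areas are preserved, h·k = 1).
At 69.5°: h = 0.4578, k = 2.184; principal scales a = 2.184, b = 0.4578.
sin(ω/2) = (a − b)/(a + b) = 1.726/2.642 = 0.6534, so ω = 2 arcsin(0.6534) ≈ 81.6°.

81.6°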